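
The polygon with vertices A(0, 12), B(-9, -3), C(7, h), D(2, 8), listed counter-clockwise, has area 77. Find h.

Write out the shoelace sum; only the two edges meeting at C involve h:
2·Area = [((-9)·h − 7·(-3)) + (7·8 − 2·h)] + 132
       = -11·h + 209 = 154
⇒ h = 5.

5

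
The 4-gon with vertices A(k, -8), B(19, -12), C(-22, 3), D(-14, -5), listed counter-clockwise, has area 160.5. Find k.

Write out the shoelace sum; only the two edges meeting at A involve k:
2·Area = [((-14)·(-8) − k·(-5)) + (k·(-12) − 19·(-8))] + -55
       = -7·k + 209 = 321
⇒ k = -16.

-16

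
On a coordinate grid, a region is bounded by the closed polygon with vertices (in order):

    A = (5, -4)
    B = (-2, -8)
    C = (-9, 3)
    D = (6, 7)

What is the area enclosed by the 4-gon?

A→B: (5)(-8) − (-2)(-4) = -48
B→C: (-2)(3) − (-9)(-8) = -78
C→D: (-9)(7) − (6)(3) = -81
D→A: (6)(-4) − (5)(7) = -59
Σ = -266
Area = |Σ|/2 = 133.

133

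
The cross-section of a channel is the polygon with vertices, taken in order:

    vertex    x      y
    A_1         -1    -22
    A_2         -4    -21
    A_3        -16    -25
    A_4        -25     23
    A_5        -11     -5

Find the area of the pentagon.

Apply the shoelace formula: 2A = Σ (x_i·y_{i+1} − x_{i+1}·y_i), indices taken mod 5.
Σ = (-67) + (-236) + (-993) + (378) + (237) = -681
Area = |Σ|/2 = 340.5.

340.5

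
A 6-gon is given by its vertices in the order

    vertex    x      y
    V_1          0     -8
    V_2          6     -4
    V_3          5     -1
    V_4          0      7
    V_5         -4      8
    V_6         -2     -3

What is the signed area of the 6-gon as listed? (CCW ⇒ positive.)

84.5

Apply the shoelace formula: 2A = Σ (x_i·y_{i+1} − x_{i+1}·y_i), indices taken mod 6.
Σ = (48) + (14) + (35) + (28) + (28) + (16) = 169
Signed area = Σ/2 = 84.5 (positive ⇒ counter-clockwise traversal).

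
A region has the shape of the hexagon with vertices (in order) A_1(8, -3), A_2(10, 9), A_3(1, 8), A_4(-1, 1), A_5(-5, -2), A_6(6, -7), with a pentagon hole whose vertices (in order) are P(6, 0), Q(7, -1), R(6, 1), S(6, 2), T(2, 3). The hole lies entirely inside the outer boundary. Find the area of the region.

132.5

Outer boundary:
Cross-terms: 102, 71, 9, 7, 47, 38  ⇒  Σ = 274
Area = |Σ|/2 = 137.
Hole:
Apply the surveyor's formula: 2A = Σ (x_i·y_{i+1} − x_{i+1}·y_i), indices taken mod 5.
Σ = (-6) + (13) + (6) + (14) + (-18) = 9
Area = |Σ|/2 = 4.5.
Net area = 137 − 4.5 = 132.5.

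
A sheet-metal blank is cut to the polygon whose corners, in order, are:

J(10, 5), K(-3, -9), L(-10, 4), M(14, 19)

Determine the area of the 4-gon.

271.5

Cross-terms: -75, -102, -246, -120  ⇒  Σ = -543
Area = |Σ|/2 = 271.5.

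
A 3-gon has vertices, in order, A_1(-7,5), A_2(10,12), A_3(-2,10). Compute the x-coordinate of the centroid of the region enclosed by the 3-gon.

1/3

Apply the surveyor's formula. First the cross-terms c_i = x_i·y_{i+1} − x_{i+1}·y_i:
  -134, 124, 60  ⇒  2A = 50, A = 25.
Then Σ (x_i + x_{i+1})·c_i = 50, so x̄ = 50 / (6·25) = 1/3.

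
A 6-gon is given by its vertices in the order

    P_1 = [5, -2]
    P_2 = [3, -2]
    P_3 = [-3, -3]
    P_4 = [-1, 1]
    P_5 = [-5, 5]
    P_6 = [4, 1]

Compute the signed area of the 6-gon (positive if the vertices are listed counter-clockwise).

-31.5

Cross-terms: -4, -15, -6, 0, -25, -13  ⇒  Σ = -63
Signed area = Σ/2 = -31.5 (negative ⇒ clockwise traversal).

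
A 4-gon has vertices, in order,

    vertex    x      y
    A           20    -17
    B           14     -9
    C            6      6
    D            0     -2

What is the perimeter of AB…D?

62

|AB| = √((-6)² + (8)²) = √100 = 10
|BC| = √((-8)² + (15)²) = √289 = 17
|CD| = √((-6)² + (-8)²) = √100 = 10
|DA| = √((20)² + (-15)²) = √625 = 25
Perimeter = 10 + 17 + 10 + 25 = 62.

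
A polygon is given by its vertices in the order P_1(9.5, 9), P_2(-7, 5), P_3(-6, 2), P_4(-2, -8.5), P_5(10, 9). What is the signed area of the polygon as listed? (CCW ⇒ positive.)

126.5

Apply Gauss's area formula: 2A = Σ (x_i·y_{i+1} − x_{i+1}·y_i), indices taken mod 5.
Σ = (110.5) + (16) + (55) + (67) + (4.5) = 253
Signed area = Σ/2 = 126.5 (positive ⇒ counter-clockwise traversal).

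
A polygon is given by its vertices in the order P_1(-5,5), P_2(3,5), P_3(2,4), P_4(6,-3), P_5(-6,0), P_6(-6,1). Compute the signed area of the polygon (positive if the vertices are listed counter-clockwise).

Apply the shoelace (surveyor's) formula: 2A = Σ (x_i·y_{i+1} − x_{i+1}·y_i), indices taken mod 6.
Σ = (-40) + (2) + (-30) + (-18) + (-6) + (-25) = -117
Signed area = Σ/2 = -58.5 (negative ⇒ clockwise traversal).

-58.5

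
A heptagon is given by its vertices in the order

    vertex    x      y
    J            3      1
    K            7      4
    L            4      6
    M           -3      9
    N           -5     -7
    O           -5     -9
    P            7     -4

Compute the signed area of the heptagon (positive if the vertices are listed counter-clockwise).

Σ = (5) + (26) + (54) + (66) + (10) + (83) + (19) = 263
Signed area = Σ/2 = 131.5 (positive ⇒ counter-clockwise traversal).

131.5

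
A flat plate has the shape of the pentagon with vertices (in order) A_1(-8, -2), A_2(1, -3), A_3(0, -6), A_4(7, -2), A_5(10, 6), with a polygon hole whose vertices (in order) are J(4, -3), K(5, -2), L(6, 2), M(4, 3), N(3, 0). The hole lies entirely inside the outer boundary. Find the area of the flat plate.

Outer boundary:
Σ = (26) + (-6) + (42) + (62) + (28) = 152
Area = |Σ|/2 = 76.
Hole:
Σ = (7) + (22) + (10) + (-9) + (-9) = 21
Area = |Σ|/2 = 10.5.
Net area = 76 − 10.5 = 65.5.

65.5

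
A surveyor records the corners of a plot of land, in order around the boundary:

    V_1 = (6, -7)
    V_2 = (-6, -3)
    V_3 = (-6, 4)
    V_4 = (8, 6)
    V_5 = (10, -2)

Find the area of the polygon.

V_1→V_2: (6)(-3) − (-6)(-7) = -60
V_2→V_3: (-6)(4) − (-6)(-3) = -42
V_3→V_4: (-6)(6) − (8)(4) = -68
V_4→V_5: (8)(-2) − (10)(6) = -76
V_5→V_1: (10)(-7) − (6)(-2) = -58
Σ = -304
Area = |Σ|/2 = 152.

152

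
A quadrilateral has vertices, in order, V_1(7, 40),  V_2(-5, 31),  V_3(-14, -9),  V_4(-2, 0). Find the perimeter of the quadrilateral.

112

|V_1V_2| = √((-12)² + (-9)²) = √225 = 15
|V_2V_3| = √((-9)² + (-40)²) = √1681 = 41
|V_3V_4| = √((12)² + (9)²) = √225 = 15
|V_4V_1| = √((9)² + (40)²) = √1681 = 41
Perimeter = 15 + 41 + 15 + 41 = 112.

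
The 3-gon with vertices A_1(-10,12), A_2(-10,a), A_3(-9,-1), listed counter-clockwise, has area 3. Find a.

Write out the shoelace sum; only the two edges meeting at A_2 involve a:
2·Area = [((-10)·a − (-10)·12) + ((-10)·(-1) − (-9)·a)] + -118
       = -1·a + 12 = 6
⇒ a = 6.

6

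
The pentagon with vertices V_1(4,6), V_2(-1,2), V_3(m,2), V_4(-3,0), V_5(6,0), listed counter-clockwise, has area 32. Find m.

Write out the shoelace sum; only the two edges meeting at V_3 involve m:
2·Area = [((-1)·2 − m·2) + (m·0 − (-3)·2)] + 50
       = -2·m + 54 = 64
⇒ m = -5.

-5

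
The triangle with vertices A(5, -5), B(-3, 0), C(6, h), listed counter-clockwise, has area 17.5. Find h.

-10

The doubled signed area Σ (x_i y_{i+1} − x_{i+1} y_i) is linear in h.
With h=0 it equals -45; the coefficient of h is -8 (from the two edges through C).
So -8·h + -45 = 2·17.5 = 35 ⇒ h = -10.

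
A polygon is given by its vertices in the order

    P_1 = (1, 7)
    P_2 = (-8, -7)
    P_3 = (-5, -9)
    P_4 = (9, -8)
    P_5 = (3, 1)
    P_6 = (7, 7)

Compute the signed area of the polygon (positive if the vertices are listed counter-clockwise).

148

Apply the shoelace (surveyor's) formula: 2A = Σ (x_i·y_{i+1} − x_{i+1}·y_i), indices taken mod 6.
Σ = (49) + (37) + (121) + (33) + (14) + (42) = 296
Signed area = Σ/2 = 148 (positive ⇒ counter-clockwise traversal).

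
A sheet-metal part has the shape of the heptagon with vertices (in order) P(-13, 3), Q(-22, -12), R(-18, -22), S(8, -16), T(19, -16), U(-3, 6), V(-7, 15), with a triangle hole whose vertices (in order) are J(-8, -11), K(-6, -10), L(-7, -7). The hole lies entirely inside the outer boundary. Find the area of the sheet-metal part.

Outer boundary:
Apply the shoelace formula: 2A = Σ (x_i·y_{i+1} − x_{i+1}·y_i), indices taken mod 7.
P→Q: (-13)(-12) − (-22)(3) = 222
Q→R: (-22)(-22) − (-18)(-12) = 268
R→S: (-18)(-16) − (8)(-22) = 464
S→T: (8)(-16) − (19)(-16) = 176
T→U: (19)(6) − (-3)(-16) = 66
U→V: (-3)(15) − (-7)(6) = -3
V→P: (-7)(3) − (-13)(15) = 174
Σ = 1367
Area = |Σ|/2 = 683.5.
Hole:
Cross-terms: 14, -28, 21  ⇒  Σ = 7
Area = |Σ|/2 = 3.5.
Net area = 683.5 − 3.5 = 680.

680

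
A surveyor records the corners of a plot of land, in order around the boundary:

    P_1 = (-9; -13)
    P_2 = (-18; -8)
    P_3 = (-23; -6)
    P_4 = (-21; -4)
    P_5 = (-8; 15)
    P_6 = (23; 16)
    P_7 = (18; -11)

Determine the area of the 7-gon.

983

Apply the shoelace (surveyor's) formula: 2A = Σ (x_i·y_{i+1} − x_{i+1}·y_i), indices taken mod 7.
P_1→P_2: (-9)(-8) − (-18)(-13) = -162
P_2→P_3: (-18)(-6) − (-23)(-8) = -76
P_3→P_4: (-23)(-4) − (-21)(-6) = -34
P_4→P_5: (-21)(15) − (-8)(-4) = -347
P_5→P_6: (-8)(16) − (23)(15) = -473
P_6→P_7: (23)(-11) − (18)(16) = -541
P_7→P_1: (18)(-13) − (-9)(-11) = -333
Σ = -1966
Area = |Σ|/2 = 983.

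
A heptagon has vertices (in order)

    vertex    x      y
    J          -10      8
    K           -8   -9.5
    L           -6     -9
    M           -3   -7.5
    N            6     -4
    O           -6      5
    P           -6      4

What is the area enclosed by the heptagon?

Σ = (159) + (15) + (18) + (57) + (6) + (6) + (-8) = 253
Area = |Σ|/2 = 126.5.

126.5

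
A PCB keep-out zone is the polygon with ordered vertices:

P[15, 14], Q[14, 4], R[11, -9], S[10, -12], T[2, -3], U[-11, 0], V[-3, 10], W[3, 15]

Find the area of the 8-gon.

P→Q: (15)(4) − (14)(14) = -136
Q→R: (14)(-9) − (11)(4) = -170
R→S: (11)(-12) − (10)(-9) = -42
S→T: (10)(-3) − (2)(-12) = -6
T→U: (2)(0) − (-11)(-3) = -33
U→V: (-11)(10) − (-3)(0) = -110
V→W: (-3)(15) − (3)(10) = -75
W→P: (3)(14) − (15)(15) = -183
Σ = -755
Area = |Σ|/2 = 377.5.

377.5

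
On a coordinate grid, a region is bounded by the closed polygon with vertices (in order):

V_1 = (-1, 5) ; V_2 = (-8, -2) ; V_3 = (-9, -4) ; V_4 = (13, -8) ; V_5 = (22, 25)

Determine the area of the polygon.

408

Apply the surveyor's formula: 2A = Σ (x_i·y_{i+1} − x_{i+1}·y_i), indices taken mod 5.
Σ = (42) + (14) + (124) + (501) + (135) = 816
Area = |Σ|/2 = 408.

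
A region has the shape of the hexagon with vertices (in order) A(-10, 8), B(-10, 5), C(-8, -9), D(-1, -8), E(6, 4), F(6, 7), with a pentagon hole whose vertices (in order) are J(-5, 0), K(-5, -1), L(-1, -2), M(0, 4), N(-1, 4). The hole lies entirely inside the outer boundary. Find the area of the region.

180.5

Outer boundary:
Apply the shoelace formula: 2A = Σ (x_i·y_{i+1} − x_{i+1}·y_i), indices taken mod 6.
Cross-terms: 30, 130, 55, 44, 18, 118  ⇒  Σ = 395
Area = |Σ|/2 = 197.5.
Hole:
Σ = (5) + (9) + (-4) + (4) + (20) = 34
Area = |Σ|/2 = 17.
Net area = 197.5 − 17 = 180.5.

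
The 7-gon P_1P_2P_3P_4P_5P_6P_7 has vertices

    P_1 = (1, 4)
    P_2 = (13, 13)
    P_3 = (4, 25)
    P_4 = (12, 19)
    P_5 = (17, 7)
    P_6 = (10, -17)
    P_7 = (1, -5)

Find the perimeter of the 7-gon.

102

|P_1P_2| = √((12)² + (9)²) = √225 = 15
|P_2P_3| = √((-9)² + (12)²) = √225 = 15
|P_3P_4| = √((8)² + (-6)²) = √100 = 10
|P_4P_5| = √((5)² + (-12)²) = √169 = 13
|P_5P_6| = √((-7)² + (-24)²) = √625 = 25
|P_6P_7| = √((-9)² + (12)²) = √225 = 15
|P_7P_1| = √((0)² + (9)²) = √81 = 9
Perimeter = 15 + 15 + 10 + 13 + 25 + 15 + 9 = 102.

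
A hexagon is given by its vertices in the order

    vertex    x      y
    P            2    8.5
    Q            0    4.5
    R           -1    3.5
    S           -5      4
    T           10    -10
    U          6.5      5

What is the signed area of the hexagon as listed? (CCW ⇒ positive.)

Σ = (9) + (4.5) + (13.5) + (10) + (115) + (45.25) = 197.25
Signed area = Σ/2 = 98.625 (positive ⇒ counter-clockwise traversal).

98.625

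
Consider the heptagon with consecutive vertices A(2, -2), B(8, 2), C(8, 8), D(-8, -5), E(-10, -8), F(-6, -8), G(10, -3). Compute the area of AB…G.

111

Apply the surveyor's formula: 2A = Σ (x_i·y_{i+1} − x_{i+1}·y_i), indices taken mod 7.
Σ = (20) + (48) + (24) + (14) + (32) + (98) + (-14) = 222
Area = |Σ|/2 = 111.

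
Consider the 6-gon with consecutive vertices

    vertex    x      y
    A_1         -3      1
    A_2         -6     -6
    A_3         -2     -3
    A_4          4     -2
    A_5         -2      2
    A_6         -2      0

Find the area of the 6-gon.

Apply the shoelace formula: 2A = Σ (x_i·y_{i+1} − x_{i+1}·y_i), indices taken mod 6.
Cross-terms: 24, 6, 16, 4, 4, -2  ⇒  Σ = 52
Area = |Σ|/2 = 26.

26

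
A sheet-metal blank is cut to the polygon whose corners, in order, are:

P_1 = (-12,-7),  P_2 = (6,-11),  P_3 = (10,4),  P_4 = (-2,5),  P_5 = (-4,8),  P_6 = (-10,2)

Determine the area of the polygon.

268

Apply the shoelace (surveyor's) formula: 2A = Σ (x_i·y_{i+1} − x_{i+1}·y_i), indices taken mod 6.
Σ = (174) + (134) + (58) + (4) + (72) + (94) = 536
Area = |Σ|/2 = 268.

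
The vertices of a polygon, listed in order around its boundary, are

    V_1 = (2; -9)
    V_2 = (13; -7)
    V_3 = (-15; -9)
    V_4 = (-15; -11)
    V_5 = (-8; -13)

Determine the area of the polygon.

V_1→V_2: (2)(-7) − (13)(-9) = 103
V_2→V_3: (13)(-9) − (-15)(-7) = -222
V_3→V_4: (-15)(-11) − (-15)(-9) = 30
V_4→V_5: (-15)(-13) − (-8)(-11) = 107
V_5→V_1: (-8)(-9) − (2)(-13) = 98
Σ = 116
Area = |Σ|/2 = 58.

58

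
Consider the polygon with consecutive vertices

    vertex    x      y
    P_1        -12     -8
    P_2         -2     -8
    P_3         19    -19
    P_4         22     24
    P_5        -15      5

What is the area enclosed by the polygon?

Apply the shoelace formula: 2A = Σ (x_i·y_{i+1} − x_{i+1}·y_i), indices taken mod 5.
Σ = (80) + (190) + (874) + (470) + (180) = 1794
Area = |Σ|/2 = 897.

897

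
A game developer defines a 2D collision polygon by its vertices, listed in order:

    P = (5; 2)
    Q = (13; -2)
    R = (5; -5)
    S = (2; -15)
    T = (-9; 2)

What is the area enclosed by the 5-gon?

Apply Gauss's area formula: 2A = Σ (x_i·y_{i+1} − x_{i+1}·y_i), indices taken mod 5.
Cross-terms: -36, -55, -65, -131, -28  ⇒  Σ = -315
Area = |Σ|/2 = 157.5.

157.5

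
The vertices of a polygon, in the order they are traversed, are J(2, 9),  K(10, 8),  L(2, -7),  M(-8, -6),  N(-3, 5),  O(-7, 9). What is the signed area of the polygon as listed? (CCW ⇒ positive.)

-179.5

Apply the surveyor's formula: 2A = Σ (x_i·y_{i+1} − x_{i+1}·y_i), indices taken mod 6.
Σ = (-74) + (-86) + (-68) + (-58) + (8) + (-81) = -359
Signed area = Σ/2 = -179.5 (negative ⇒ clockwise traversal).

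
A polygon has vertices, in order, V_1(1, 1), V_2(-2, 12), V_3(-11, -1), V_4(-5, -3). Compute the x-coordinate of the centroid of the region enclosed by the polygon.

Apply the shoelace (surveyor's) formula. First the cross-terms c_i = x_i·y_{i+1} − x_{i+1}·y_i:
  14, 134, 28, -2  ⇒  2A = 174, A = 87.
Then Σ (x_i + x_{i+1})·c_i = -2196, so x̄ = -2196 / (6·87) = -122/29.

-122/29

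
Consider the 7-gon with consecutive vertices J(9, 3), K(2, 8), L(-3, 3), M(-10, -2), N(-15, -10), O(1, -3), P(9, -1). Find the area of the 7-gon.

159.5

Σ = (66) + (30) + (36) + (70) + (55) + (26) + (36) = 319
Area = |Σ|/2 = 159.5.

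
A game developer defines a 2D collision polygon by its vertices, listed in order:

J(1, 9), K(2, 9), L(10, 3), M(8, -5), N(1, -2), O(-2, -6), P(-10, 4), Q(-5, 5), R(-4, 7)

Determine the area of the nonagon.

172

Cross-terms: -9, -84, -74, -11, -10, -68, -30, -15, -43  ⇒  Σ = -344
Area = |Σ|/2 = 172.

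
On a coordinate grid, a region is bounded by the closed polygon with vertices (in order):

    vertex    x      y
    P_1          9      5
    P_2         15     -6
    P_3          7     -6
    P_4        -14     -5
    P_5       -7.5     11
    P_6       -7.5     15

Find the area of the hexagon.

345

P_1→P_2: (9)(-6) − (15)(5) = -129
P_2→P_3: (15)(-6) − (7)(-6) = -48
P_3→P_4: (7)(-5) − (-14)(-6) = -119
P_4→P_5: (-14)(11) − (-7.5)(-5) = -191.5
P_5→P_6: (-7.5)(15) − (-7.5)(11) = -30
P_6→P_1: (-7.5)(5) − (9)(15) = -172.5
Σ = -690
Area = |Σ|/2 = 345.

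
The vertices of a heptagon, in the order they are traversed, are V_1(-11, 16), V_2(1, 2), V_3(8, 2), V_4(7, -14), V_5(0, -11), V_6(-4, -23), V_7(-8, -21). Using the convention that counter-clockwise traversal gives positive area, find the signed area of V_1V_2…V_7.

-379

Σ = (-38) + (-14) + (-126) + (-77) + (-44) + (-100) + (-359) = -758
Signed area = Σ/2 = -379 (negative ⇒ clockwise traversal).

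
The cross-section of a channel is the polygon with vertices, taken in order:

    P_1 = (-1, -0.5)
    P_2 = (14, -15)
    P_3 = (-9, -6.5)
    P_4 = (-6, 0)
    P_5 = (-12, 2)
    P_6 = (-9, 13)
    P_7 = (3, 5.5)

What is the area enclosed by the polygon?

Apply the shoelace formula: 2A = Σ (x_i·y_{i+1} − x_{i+1}·y_i), indices taken mod 7.
P_1→P_2: (-1)(-15) − (14)(-0.5) = 22
P_2→P_3: (14)(-6.5) − (-9)(-15) = -226
P_3→P_4: (-9)(0) − (-6)(-6.5) = -39
P_4→P_5: (-6)(2) − (-12)(0) = -12
P_5→P_6: (-12)(13) − (-9)(2) = -138
P_6→P_7: (-9)(5.5) − (3)(13) = -88.5
P_7→P_1: (3)(-0.5) − (-1)(5.5) = 4
Σ = -477.5
Area = |Σ|/2 = 238.75.

238.75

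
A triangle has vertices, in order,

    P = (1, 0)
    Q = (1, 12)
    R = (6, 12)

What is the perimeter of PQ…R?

|PQ| = √((0)² + (12)²) = √144 = 12
|QR| = √((5)² + (0)²) = √25 = 5
|RP| = √((-5)² + (-12)²) = √169 = 13
Perimeter = 12 + 5 + 13 = 30.

30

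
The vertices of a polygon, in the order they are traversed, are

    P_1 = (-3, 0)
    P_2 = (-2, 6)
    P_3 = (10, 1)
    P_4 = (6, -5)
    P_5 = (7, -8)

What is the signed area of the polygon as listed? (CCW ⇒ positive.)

-86.5

Apply Gauss's area formula: 2A = Σ (x_i·y_{i+1} − x_{i+1}·y_i), indices taken mod 5.
Σ = (-18) + (-62) + (-56) + (-13) + (-24) = -173
Signed area = Σ/2 = -86.5 (negative ⇒ clockwise traversal).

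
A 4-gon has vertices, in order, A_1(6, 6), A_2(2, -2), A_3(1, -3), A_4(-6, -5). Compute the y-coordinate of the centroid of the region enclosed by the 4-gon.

Apply the shoelace (surveyor's) formula. First the cross-terms c_i = x_i·y_{i+1} − x_{i+1}·y_i:
  -24, -4, -23, -6  ⇒  2A = -57, A = -28.5.
Then Σ (y_i + y_{i+1})·c_i = 102, so ȳ = 102 / (6·(-28.5)) = -34/57.

-34/57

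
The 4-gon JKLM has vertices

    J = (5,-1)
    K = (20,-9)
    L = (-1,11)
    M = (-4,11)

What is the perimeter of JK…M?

64

|JK| = √((15)² + (-8)²) = √289 = 17
|KL| = √((-21)² + (20)²) = √841 = 29
|LM| = √((-3)² + (0)²) = √9 = 3
|MJ| = √((9)² + (-12)²) = √225 = 15
Perimeter = 17 + 29 + 3 + 15 = 64.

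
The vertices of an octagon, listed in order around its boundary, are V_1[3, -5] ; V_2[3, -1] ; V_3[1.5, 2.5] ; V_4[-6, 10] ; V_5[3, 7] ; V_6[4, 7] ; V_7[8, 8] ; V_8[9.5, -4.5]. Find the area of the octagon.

Cross-terms: 12, 9, 30, -72, -7, -24, -112, -34  ⇒  Σ = -198
Area = |Σ|/2 = 99.

99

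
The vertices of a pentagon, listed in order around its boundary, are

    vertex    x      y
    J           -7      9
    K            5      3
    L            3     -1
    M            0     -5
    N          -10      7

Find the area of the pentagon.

Apply the shoelace formula: 2A = Σ (x_i·y_{i+1} − x_{i+1}·y_i), indices taken mod 5.
Σ = (-66) + (-14) + (-15) + (-50) + (-41) = -186
Area = |Σ|/2 = 93.

93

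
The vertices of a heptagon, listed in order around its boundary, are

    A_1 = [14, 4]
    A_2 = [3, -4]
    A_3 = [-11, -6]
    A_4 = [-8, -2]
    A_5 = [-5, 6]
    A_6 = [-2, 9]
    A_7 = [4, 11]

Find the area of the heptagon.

221.5

Apply the shoelace (surveyor's) formula: 2A = Σ (x_i·y_{i+1} − x_{i+1}·y_i), indices taken mod 7.
Cross-terms: -68, -62, -26, -58, -33, -58, -138  ⇒  Σ = -443
Area = |Σ|/2 = 221.5.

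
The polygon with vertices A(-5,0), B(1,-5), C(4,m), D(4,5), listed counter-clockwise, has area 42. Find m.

2

Write out the shoelace sum; only the two edges meeting at C involve m:
2·Area = [(1·m − 4·(-5)) + (4·5 − 4·m)] + 50
       = -3·m + 90 = 84
⇒ m = 2.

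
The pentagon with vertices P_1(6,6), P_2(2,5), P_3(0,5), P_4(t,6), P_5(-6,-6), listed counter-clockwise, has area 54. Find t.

-4

Write out the shoelace sum; only the two edges meeting at P_4 involve t:
2·Area = [(0·6 − t·5) + (t·(-6) − (-6)·6)] + 28
       = -11·t + 64 = 108
⇒ t = -4.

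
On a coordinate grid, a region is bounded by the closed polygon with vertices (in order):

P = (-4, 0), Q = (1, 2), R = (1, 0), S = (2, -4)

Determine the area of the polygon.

Apply the shoelace (surveyor's) formula: 2A = Σ (x_i·y_{i+1} − x_{i+1}·y_i), indices taken mod 4.
Σ = (-8) + (-2) + (-4) + (-16) = -30
Area = |Σ|/2 = 15.

15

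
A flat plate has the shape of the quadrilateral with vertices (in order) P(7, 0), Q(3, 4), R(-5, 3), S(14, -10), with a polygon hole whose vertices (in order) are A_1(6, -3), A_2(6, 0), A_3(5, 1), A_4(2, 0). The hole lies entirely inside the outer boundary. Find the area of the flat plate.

Outer boundary:
Σ = (28) + (29) + (8) + (70) = 135
Area = |Σ|/2 = 67.5.
Hole:
Apply the surveyor's formula: 2A = Σ (x_i·y_{i+1} − x_{i+1}·y_i), indices taken mod 4.
Cross-terms: 18, 6, -2, -6  ⇒  Σ = 16
Area = |Σ|/2 = 8.
Net area = 67.5 − 8 = 59.5.

59.5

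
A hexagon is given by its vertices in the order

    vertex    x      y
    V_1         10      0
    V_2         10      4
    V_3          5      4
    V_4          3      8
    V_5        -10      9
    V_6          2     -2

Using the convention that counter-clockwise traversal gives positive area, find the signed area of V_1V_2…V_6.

108.5

V_1→V_2: (10)(4) − (10)(0) = 40
V_2→V_3: (10)(4) − (5)(4) = 20
V_3→V_4: (5)(8) − (3)(4) = 28
V_4→V_5: (3)(9) − (-10)(8) = 107
V_5→V_6: (-10)(-2) − (2)(9) = 2
V_6→V_1: (2)(0) − (10)(-2) = 20
Σ = 217
Signed area = Σ/2 = 108.5 (positive ⇒ counter-clockwise traversal).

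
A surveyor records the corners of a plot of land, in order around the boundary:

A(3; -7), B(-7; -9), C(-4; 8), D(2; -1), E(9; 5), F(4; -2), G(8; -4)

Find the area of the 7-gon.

Σ = (-76) + (-92) + (-12) + (19) + (-38) + (0) + (-44) = -243
Area = |Σ|/2 = 121.5.

121.5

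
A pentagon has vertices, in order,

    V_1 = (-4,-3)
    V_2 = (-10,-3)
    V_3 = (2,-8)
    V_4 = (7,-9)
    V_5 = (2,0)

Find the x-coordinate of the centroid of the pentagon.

40/177

Apply the surveyor's formula. First the cross-terms c_i = x_i·y_{i+1} − x_{i+1}·y_i:
  -18, 86, 38, 18, -6  ⇒  2A = 118, A = 59.
Then Σ (x_i + x_{i+1})·c_i = 80, so x̄ = 80 / (6·59) = 40/177.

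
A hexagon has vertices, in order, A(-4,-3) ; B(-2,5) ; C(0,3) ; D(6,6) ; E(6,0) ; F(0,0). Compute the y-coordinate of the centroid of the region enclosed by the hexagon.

Apply the shoelace formula. First the cross-terms c_i = x_i·y_{i+1} − x_{i+1}·y_i:
  -26, -6, -18, -36, 0, 0  ⇒  2A = -86, A = -43.
Then Σ (y_i + y_{i+1})·c_i = -478, so ȳ = -478 / (6·(-43)) = 239/129.

239/129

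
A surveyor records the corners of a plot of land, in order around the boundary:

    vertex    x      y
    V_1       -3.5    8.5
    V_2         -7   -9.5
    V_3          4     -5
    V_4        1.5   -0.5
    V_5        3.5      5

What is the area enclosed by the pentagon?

V_1→V_2: (-3.5)(-9.5) − (-7)(8.5) = 92.75
V_2→V_3: (-7)(-5) − (4)(-9.5) = 73
V_3→V_4: (4)(-0.5) − (1.5)(-5) = 5.5
V_4→V_5: (1.5)(5) − (3.5)(-0.5) = 9.25
V_5→V_1: (3.5)(8.5) − (-3.5)(5) = 47.25
Σ = 227.75
Area = |Σ|/2 = 113.875.

113.875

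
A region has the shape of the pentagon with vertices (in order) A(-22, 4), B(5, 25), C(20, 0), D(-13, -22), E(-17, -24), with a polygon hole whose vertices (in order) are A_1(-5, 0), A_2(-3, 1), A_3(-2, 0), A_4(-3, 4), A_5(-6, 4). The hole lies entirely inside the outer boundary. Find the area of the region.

1073.5

Outer boundary:
Apply the surveyor's formula: 2A = Σ (x_i·y_{i+1} − x_{i+1}·y_i), indices taken mod 5.
Σ = (-570) + (-500) + (-440) + (-62) + (-596) = -2168
Area = |Σ|/2 = 1084.
Hole:
Apply the shoelace formula: 2A = Σ (x_i·y_{i+1} − x_{i+1}·y_i), indices taken mod 5.
Σ = (-5) + (2) + (-8) + (12) + (20) = 21
Area = |Σ|/2 = 10.5.
Net area = 1084 − 10.5 = 1073.5.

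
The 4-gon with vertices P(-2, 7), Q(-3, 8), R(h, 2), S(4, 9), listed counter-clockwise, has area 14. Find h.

Write out the shoelace sum; only the two edges meeting at R involve h:
2·Area = [((-3)·2 − h·8) + (h·9 − 4·2)] + 51
       = 1·h + 37 = 28
⇒ h = -9.

-9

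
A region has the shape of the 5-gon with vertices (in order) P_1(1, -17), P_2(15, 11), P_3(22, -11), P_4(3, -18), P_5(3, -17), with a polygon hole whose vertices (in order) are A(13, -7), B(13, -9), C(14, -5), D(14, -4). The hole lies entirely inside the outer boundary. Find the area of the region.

266

Outer boundary:
Σ = (266) + (-407) + (-363) + (3) + (-34) = -535
Area = |Σ|/2 = 267.5.
Hole:
Apply Gauss's area formula: 2A = Σ (x_i·y_{i+1} − x_{i+1}·y_i), indices taken mod 4.
Σ = (-26) + (61) + (14) + (-46) = 3
Area = |Σ|/2 = 1.5.
Net area = 267.5 − 1.5 = 266.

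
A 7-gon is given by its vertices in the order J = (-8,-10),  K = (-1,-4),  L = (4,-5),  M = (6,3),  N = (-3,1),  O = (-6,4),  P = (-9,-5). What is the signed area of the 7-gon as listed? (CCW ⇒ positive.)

Apply the surveyor's formula: 2A = Σ (x_i·y_{i+1} − x_{i+1}·y_i), indices taken mod 7.
J→K: (-8)(-4) − (-1)(-10) = 22
K→L: (-1)(-5) − (4)(-4) = 21
L→M: (4)(3) − (6)(-5) = 42
M→N: (6)(1) − (-3)(3) = 15
N→O: (-3)(4) − (-6)(1) = -6
O→P: (-6)(-5) − (-9)(4) = 66
P→J: (-9)(-10) − (-8)(-5) = 50
Σ = 210
Signed area = Σ/2 = 105 (positive ⇒ counter-clockwise traversal).

105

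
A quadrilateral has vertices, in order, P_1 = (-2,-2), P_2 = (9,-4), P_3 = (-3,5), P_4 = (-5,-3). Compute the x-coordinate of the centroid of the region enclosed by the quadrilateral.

80/291

Apply the surveyor's formula. First the cross-terms c_i = x_i·y_{i+1} − x_{i+1}·y_i:
  26, 33, 34, 4  ⇒  2A = 97, A = 48.5.
Then Σ (x_i + x_{i+1})·c_i = 80, so x̄ = 80 / (6·48.5) = 80/291.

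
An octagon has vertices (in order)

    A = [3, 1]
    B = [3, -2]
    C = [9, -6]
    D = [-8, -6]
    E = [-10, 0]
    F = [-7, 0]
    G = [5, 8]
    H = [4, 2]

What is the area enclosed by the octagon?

A→B: (3)(-2) − (3)(1) = -9
B→C: (3)(-6) − (9)(-2) = 0
C→D: (9)(-6) − (-8)(-6) = -102
D→E: (-8)(0) − (-10)(-6) = -60
E→F: (-10)(0) − (-7)(0) = 0
F→G: (-7)(8) − (5)(0) = -56
G→H: (5)(2) − (4)(8) = -22
H→A: (4)(1) − (3)(2) = -2
Σ = -251
Area = |Σ|/2 = 125.5.

125.5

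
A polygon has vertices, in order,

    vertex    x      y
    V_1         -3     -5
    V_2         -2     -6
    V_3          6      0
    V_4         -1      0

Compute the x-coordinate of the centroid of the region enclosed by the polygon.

4/7

Apply the surveyor's formula. First the cross-terms c_i = x_i·y_{i+1} − x_{i+1}·y_i:
  8, 36, 0, 5  ⇒  2A = 49, A = 24.5.
Then Σ (x_i + x_{i+1})·c_i = 84, so x̄ = 84 / (6·24.5) = 4/7.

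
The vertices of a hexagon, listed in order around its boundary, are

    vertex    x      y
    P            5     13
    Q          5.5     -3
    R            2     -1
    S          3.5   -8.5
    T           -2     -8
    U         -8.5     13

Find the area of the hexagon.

Apply the shoelace (surveyor's) formula: 2A = Σ (x_i·y_{i+1} − x_{i+1}·y_i), indices taken mod 6.
Σ = (-86.5) + (0.5) + (-13.5) + (-45) + (-94) + (-175.5) = -414
Area = |Σ|/2 = 207.

207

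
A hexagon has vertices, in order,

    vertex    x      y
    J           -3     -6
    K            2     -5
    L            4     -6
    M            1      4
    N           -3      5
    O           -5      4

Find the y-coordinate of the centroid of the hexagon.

Apply the shoelace formula. First the cross-terms c_i = x_i·y_{i+1} − x_{i+1}·y_i:
  27, 8, 22, 17, 13, 42  ⇒  2A = 129, A = 64.5.
Then Σ (y_i + y_{i+1})·c_i = -243, so ȳ = -243 / (6·64.5) = -27/43.

-27/43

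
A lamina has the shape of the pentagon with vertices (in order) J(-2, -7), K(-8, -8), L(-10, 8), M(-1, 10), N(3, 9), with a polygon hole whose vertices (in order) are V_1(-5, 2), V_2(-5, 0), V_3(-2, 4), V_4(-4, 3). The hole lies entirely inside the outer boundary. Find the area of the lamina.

155.5

Outer boundary:
J→K: (-2)(-8) − (-8)(-7) = -40
K→L: (-8)(8) − (-10)(-8) = -144
L→M: (-10)(10) − (-1)(8) = -92
M→N: (-1)(9) − (3)(10) = -39
N→J: (3)(-7) − (-2)(9) = -3
Σ = -318
Area = |Σ|/2 = 159.
Hole:
V_1→V_2: (-5)(0) − (-5)(2) = 10
V_2→V_3: (-5)(4) − (-2)(0) = -20
V_3→V_4: (-2)(3) − (-4)(4) = 10
V_4→V_1: (-4)(2) − (-5)(3) = 7
Σ = 7
Area = |Σ|/2 = 3.5.
Net area = 159 − 3.5 = 155.5.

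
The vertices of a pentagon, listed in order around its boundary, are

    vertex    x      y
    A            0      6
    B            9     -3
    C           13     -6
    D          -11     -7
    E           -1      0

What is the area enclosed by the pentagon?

Σ = (-54) + (-15) + (-157) + (-7) + (-6) = -239
Area = |Σ|/2 = 119.5.

119.5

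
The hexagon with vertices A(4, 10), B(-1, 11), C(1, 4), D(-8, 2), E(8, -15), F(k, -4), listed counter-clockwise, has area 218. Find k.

The doubled signed area Σ (x_i y_{i+1} − x_{i+1} y_i) is linear in k.
With k=0 it equals 161; the coefficient of k is 25 (from the two edges through F).
So 25·k + 161 = 2·218 = 436 ⇒ k = 11.

11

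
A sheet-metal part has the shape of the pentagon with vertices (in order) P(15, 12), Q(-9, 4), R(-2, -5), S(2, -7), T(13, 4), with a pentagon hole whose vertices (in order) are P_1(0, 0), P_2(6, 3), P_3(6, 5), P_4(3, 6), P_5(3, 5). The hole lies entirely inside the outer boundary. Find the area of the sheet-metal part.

205

Outer boundary:
Apply the shoelace (surveyor's) formula: 2A = Σ (x_i·y_{i+1} − x_{i+1}·y_i), indices taken mod 5.
Σ = (168) + (53) + (24) + (99) + (96) = 440
Area = |Σ|/2 = 220.
Hole:
Apply Gauss's area formula: 2A = Σ (x_i·y_{i+1} − x_{i+1}·y_i), indices taken mod 5.
Σ = (0) + (12) + (21) + (-3) + (0) = 30
Area = |Σ|/2 = 15.
Net area = 220 − 15 = 205.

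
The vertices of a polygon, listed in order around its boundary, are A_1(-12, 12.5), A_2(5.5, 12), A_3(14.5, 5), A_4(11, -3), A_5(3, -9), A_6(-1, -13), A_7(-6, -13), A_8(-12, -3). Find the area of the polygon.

A_1→A_2: (-12)(12) − (5.5)(12.5) = -212.75
A_2→A_3: (5.5)(5) − (14.5)(12) = -146.5
A_3→A_4: (14.5)(-3) − (11)(5) = -98.5
A_4→A_5: (11)(-9) − (3)(-3) = -90
A_5→A_6: (3)(-13) − (-1)(-9) = -48
A_6→A_7: (-1)(-13) − (-6)(-13) = -65
A_7→A_8: (-6)(-3) − (-12)(-13) = -138
A_8→A_1: (-12)(12.5) − (-12)(-3) = -186
Σ = -984.75
Area = |Σ|/2 = 492.375.

492.375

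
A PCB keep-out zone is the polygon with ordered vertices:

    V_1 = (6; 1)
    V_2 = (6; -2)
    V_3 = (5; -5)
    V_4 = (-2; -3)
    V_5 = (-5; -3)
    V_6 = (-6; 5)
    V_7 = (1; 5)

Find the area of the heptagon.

89.5

Apply the shoelace (surveyor's) formula: 2A = Σ (x_i·y_{i+1} − x_{i+1}·y_i), indices taken mod 7.
V_1→V_2: (6)(-2) − (6)(1) = -18
V_2→V_3: (6)(-5) − (5)(-2) = -20
V_3→V_4: (5)(-3) − (-2)(-5) = -25
V_4→V_5: (-2)(-3) − (-5)(-3) = -9
V_5→V_6: (-5)(5) − (-6)(-3) = -43
V_6→V_7: (-6)(5) − (1)(5) = -35
V_7→V_1: (1)(1) − (6)(5) = -29
Σ = -179
Area = |Σ|/2 = 89.5.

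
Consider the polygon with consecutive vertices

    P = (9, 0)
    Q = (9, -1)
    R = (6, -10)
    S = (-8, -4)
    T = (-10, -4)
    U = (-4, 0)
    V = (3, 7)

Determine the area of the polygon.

156

Apply the surveyor's formula: 2A = Σ (x_i·y_{i+1} − x_{i+1}·y_i), indices taken mod 7.
Cross-terms: -9, -84, -104, -8, -16, -28, -63  ⇒  Σ = -312
Area = |Σ|/2 = 156.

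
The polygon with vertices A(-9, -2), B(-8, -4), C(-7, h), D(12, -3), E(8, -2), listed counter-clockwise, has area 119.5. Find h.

Write out the shoelace sum; only the two edges meeting at C involve h:
2·Area = [((-8)·h − (-7)·(-4)) + ((-7)·(-3) − 12·h)] + -14
       = -20·h + -21 = 239
⇒ h = -13.

-13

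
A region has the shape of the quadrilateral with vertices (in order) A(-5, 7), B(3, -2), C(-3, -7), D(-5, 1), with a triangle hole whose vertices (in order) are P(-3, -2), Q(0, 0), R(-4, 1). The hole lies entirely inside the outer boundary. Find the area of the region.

Outer boundary:
Apply the shoelace formula: 2A = Σ (x_i·y_{i+1} − x_{i+1}·y_i), indices taken mod 4.
Σ = (-11) + (-27) + (-38) + (-30) = -106
Area = |Σ|/2 = 53.
Hole:
Σ = (0) + (0) + (11) = 11
Area = |Σ|/2 = 5.5.
Net area = 53 − 5.5 = 47.5.

47.5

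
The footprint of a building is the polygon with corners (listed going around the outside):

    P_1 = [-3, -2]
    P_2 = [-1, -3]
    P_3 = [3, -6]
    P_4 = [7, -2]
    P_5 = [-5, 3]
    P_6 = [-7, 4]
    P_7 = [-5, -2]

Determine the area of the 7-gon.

54

Apply Gauss's area formula: 2A = Σ (x_i·y_{i+1} − x_{i+1}·y_i), indices taken mod 7.
Σ = (7) + (15) + (36) + (11) + (1) + (34) + (4) = 108
Area = |Σ|/2 = 54.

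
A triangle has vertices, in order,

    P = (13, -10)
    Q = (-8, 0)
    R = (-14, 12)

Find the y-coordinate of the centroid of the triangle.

2/3

Apply the surveyor's formula. First the cross-terms c_i = x_i·y_{i+1} − x_{i+1}·y_i:
  -80, -96, -16  ⇒  2A = -192, A = -96.
Then Σ (y_i + y_{i+1})·c_i = -384, so ȳ = -384 / (6·(-96)) = 2/3.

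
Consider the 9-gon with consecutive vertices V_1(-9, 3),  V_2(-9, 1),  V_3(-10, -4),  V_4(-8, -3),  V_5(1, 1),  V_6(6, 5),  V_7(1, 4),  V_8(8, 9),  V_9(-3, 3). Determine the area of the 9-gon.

Apply the shoelace (surveyor's) formula: 2A = Σ (x_i·y_{i+1} − x_{i+1}·y_i), indices taken mod 9.
V_1→V_2: (-9)(1) − (-9)(3) = 18
V_2→V_3: (-9)(-4) − (-10)(1) = 46
V_3→V_4: (-10)(-3) − (-8)(-4) = -2
V_4→V_5: (-8)(1) − (1)(-3) = -5
V_5→V_6: (1)(5) − (6)(1) = -1
V_6→V_7: (6)(4) − (1)(5) = 19
V_7→V_8: (1)(9) − (8)(4) = -23
V_8→V_9: (8)(3) − (-3)(9) = 51
V_9→V_1: (-3)(3) − (-9)(3) = 18
Σ = 121
Area = |Σ|/2 = 60.5.

60.5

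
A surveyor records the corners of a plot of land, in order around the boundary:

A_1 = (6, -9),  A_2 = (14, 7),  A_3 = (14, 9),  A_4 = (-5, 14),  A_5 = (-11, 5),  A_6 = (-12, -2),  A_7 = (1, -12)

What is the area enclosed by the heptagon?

428.5

Apply the surveyor's formula: 2A = Σ (x_i·y_{i+1} − x_{i+1}·y_i), indices taken mod 7.
Σ = (168) + (28) + (241) + (129) + (82) + (146) + (63) = 857
Area = |Σ|/2 = 428.5.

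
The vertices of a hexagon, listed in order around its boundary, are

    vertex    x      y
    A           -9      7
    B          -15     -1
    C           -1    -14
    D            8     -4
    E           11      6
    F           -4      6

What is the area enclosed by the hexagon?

323.5

Apply the shoelace formula: 2A = Σ (x_i·y_{i+1} − x_{i+1}·y_i), indices taken mod 6.
A→B: (-9)(-1) − (-15)(7) = 114
B→C: (-15)(-14) − (-1)(-1) = 209
C→D: (-1)(-4) − (8)(-14) = 116
D→E: (8)(6) − (11)(-4) = 92
E→F: (11)(6) − (-4)(6) = 90
F→A: (-4)(7) − (-9)(6) = 26
Σ = 647
Area = |Σ|/2 = 323.5.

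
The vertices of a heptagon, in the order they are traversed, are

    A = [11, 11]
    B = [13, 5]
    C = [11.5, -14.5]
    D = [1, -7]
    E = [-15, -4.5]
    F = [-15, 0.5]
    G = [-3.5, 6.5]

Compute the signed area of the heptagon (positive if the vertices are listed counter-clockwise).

Apply the shoelace formula: 2A = Σ (x_i·y_{i+1} − x_{i+1}·y_i), indices taken mod 7.
Cross-terms: -88, -246, -66, -109.5, -75, -95.75, -110  ⇒  Σ = -790.25
Signed area = Σ/2 = -395.125 (negative ⇒ clockwise traversal).

-395.125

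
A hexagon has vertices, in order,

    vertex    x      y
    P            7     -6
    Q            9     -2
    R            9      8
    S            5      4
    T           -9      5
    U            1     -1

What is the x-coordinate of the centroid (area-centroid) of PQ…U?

Apply the shoelace formula. First the cross-terms c_i = x_i·y_{i+1} − x_{i+1}·y_i:
  40, 90, -4, 61, 4, 1  ⇒  2A = 192, A = 96.
Then Σ (x_i + x_{i+1})·c_i = 1936, so x̄ = 1936 / (6·96) = 121/36.

121/36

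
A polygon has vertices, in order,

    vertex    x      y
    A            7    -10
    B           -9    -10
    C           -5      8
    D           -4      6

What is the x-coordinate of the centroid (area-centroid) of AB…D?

Apply the surveyor's formula. First the cross-terms c_i = x_i·y_{i+1} − x_{i+1}·y_i:
  -160, -122, 2, -2  ⇒  2A = -282, A = -141.
Then Σ (x_i + x_{i+1})·c_i = 2004, so x̄ = 2004 / (6·(-141)) = -334/141.

-334/141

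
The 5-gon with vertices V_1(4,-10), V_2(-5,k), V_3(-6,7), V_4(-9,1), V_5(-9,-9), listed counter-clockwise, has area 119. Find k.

Write out the shoelace sum; only the two edges meeting at V_2 involve k:
2·Area = [(4·k − (-5)·(-10)) + ((-5)·7 − (-6)·k)] + 273
       = 10·k + 188 = 238
⇒ k = 5.

5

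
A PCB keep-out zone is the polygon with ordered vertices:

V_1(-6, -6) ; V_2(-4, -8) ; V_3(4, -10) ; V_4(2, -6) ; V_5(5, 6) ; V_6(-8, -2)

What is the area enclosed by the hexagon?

Apply the shoelace (surveyor's) formula: 2A = Σ (x_i·y_{i+1} − x_{i+1}·y_i), indices taken mod 6.
V_1→V_2: (-6)(-8) − (-4)(-6) = 24
V_2→V_3: (-4)(-10) − (4)(-8) = 72
V_3→V_4: (4)(-6) − (2)(-10) = -4
V_4→V_5: (2)(6) − (5)(-6) = 42
V_5→V_6: (5)(-2) − (-8)(6) = 38
V_6→V_1: (-8)(-6) − (-6)(-2) = 36
Σ = 208
Area = |Σ|/2 = 104.

104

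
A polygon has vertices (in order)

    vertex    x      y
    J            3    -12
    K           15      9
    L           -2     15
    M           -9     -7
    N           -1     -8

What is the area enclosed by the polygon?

350

Σ = (207) + (243) + (149) + (65) + (36) = 700
Area = |Σ|/2 = 350.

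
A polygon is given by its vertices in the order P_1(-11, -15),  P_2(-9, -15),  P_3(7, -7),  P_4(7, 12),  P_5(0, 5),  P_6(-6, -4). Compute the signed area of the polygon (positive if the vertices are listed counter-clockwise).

221

Apply the shoelace (surveyor's) formula: 2A = Σ (x_i·y_{i+1} − x_{i+1}·y_i), indices taken mod 6.
P_1→P_2: (-11)(-15) − (-9)(-15) = 30
P_2→P_3: (-9)(-7) − (7)(-15) = 168
P_3→P_4: (7)(12) − (7)(-7) = 133
P_4→P_5: (7)(5) − (0)(12) = 35
P_5→P_6: (0)(-4) − (-6)(5) = 30
P_6→P_1: (-6)(-15) − (-11)(-4) = 46
Σ = 442
Signed area = Σ/2 = 221 (positive ⇒ counter-clockwise traversal).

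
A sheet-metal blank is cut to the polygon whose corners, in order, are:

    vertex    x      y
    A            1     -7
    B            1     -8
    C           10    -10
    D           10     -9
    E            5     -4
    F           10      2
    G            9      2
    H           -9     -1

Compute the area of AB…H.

Apply Gauss's area formula: 2A = Σ (x_i·y_{i+1} − x_{i+1}·y_i), indices taken mod 8.
Cross-terms: -1, 70, 10, 5, 50, 2, 9, 64  ⇒  Σ = 209
Area = |Σ|/2 = 104.5.

104.5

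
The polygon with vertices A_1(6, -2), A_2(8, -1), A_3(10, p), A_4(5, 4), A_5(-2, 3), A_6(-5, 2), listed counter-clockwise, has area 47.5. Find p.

Write out the shoelace sum; only the two edges meeting at A_3 involve p:
2·Area = [(8·p − 10·(-1)) + (10·4 − 5·p)] + 42
       = 3·p + 92 = 95
⇒ p = 1.

1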